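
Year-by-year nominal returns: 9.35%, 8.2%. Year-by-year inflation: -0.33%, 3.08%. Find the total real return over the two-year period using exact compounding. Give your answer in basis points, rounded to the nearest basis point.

1516 basis points

Compound the nominal returns: 1.0935 × 1.0820 = 1.183167.
Compound inflation: 0.9967 × 1.0308 = 1.027398.
Deflate: 1.183167 / 1.027398 = 1.151615.
Total real return = 1.151615 − 1 → 1516 basis points.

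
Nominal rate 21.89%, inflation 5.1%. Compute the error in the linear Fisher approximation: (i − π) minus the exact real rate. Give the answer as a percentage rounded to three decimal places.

Approximate: r ≈ 21.890% − 5.100% = 16.7900%
Exact: (1 + 0.2189)/(1 + 0.0510) − 1 = 15.9753%
Error = 16.7900% − 15.9753% = 0.8147% → 0.815%.

0.815%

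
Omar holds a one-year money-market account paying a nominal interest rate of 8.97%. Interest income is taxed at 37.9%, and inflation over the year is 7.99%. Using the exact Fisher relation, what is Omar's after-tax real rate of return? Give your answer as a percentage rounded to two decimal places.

-2.24%

After-tax nominal return = 8.97% × (1 − 0.379) = 5.57037%.
1 + r = 1.0557037 / 1.07990 = 0.977594
After-tax real rate = 0.977594 − 1 → -2.24%.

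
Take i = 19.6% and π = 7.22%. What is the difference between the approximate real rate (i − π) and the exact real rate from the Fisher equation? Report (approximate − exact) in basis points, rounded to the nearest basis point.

Approximate: r ≈ 19.600% − 7.220% = 12.3800%
Exact: (1 + 0.1960)/(1 + 0.0722) − 1 = 11.5464%
Error = 12.3800% − 11.5464% = 0.8336% → 83 basis points.

83 basis points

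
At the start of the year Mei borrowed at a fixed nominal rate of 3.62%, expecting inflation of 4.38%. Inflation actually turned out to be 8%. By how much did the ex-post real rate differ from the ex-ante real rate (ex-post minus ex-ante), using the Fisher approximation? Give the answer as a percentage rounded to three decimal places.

Ex-ante: 3.62% − 4.38% = -0.760%
Ex-post: 3.62% − 8% = -4.380%
Difference (ex-post − ex-ante) = -3.6200% → -3.620%.

-3.620%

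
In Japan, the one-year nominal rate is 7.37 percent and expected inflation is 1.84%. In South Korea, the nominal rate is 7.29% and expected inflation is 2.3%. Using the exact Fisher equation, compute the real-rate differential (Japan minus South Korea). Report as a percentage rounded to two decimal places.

Japan: (1 + 0.0737)/(1 + 0.0184) − 1 = 5.4301%
South Korea: (1 + 0.0729)/(1 + 0.0230) − 1 = 4.8778%
Differential = 5.4301% − 4.8778% = 0.5523% → 0.55%.

0.55%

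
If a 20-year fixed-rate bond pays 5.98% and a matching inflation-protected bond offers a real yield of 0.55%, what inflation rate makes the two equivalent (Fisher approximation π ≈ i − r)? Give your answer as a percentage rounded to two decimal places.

π ≈ i − r = 5.98% − 0.55% → 5.43%.

5.43%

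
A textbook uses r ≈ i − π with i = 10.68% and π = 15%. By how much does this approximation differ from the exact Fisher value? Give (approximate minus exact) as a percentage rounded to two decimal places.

-0.56%

Approximate: r ≈ 10.680% − 15.000% = -4.3200%
Exact: (1 + 0.1068)/(1 + 0.1500) − 1 = -3.7565%
Error = -4.3200% − (-3.7565%) = -0.5635% → -0.56%.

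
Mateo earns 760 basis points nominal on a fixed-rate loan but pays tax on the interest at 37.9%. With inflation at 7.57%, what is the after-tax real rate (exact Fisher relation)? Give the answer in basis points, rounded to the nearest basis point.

After-tax nominal return = 7.6% × (1 − 0.379) = 4.7196%.
1 + r = 1.047196 / 1.07570 = 0.973502
After-tax real rate = 0.973502 − 1 → -265 basis points.

-265 basis points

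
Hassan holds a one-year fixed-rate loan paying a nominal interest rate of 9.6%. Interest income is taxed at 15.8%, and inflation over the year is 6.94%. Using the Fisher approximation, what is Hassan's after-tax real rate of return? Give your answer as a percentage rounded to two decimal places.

After-tax nominal return = 9.6% × (1 − 0.158) = 8.0832%.
r ≈ 8.0832% − 6.94% → 1.14%.

1.14%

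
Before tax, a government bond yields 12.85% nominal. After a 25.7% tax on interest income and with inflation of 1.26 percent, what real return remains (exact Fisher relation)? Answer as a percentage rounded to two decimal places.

After-tax nominal return = 12.85% × (1 − 0.257) = 9.54755%.
1 + r = 1.0954755 / 1.01260 = 1.081844
After-tax real rate = 1.081844 − 1 → 8.18%.

8.18%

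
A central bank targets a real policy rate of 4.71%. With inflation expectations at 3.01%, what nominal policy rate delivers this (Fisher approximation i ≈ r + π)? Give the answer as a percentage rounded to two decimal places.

7.72%

i ≈ r + π = 4.71% + 3.01% = 7.72%.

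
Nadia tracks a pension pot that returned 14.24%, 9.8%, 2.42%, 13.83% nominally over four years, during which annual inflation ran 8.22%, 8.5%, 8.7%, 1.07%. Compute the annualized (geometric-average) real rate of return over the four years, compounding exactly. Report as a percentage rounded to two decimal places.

Nominal growth factor = 1.1424 × 1.0980 × 1.0242 × 1.1383 = 1.46238607
Price-level growth factor = 1.0822 × 1.0850 × 1.0870 × 1.0107 = 1.28999812
Real growth factor = 1.46238607 / 1.28999812 = 1.13363426
Annualized real rate = 1.13363426^(1/4) − 1 = 3.1854% → 3.19%.

3.19%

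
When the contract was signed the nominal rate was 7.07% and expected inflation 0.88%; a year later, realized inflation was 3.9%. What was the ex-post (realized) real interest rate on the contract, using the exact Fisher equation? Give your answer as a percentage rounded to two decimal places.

3.05%

Ex-post: (1 + 0.0707)/(1 + 0.0390) − 1 = 3.0510%
So the realized real rate is 3.05%.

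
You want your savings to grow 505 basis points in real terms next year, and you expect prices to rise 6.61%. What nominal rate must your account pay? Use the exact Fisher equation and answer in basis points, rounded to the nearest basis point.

1199 basis points

(1 + i) = (1 + r)(1 + π) = 1.05050 × 1.06610 = 1.11993805
i = 1.11993805 − 1, so the required nominal rate is 1199 basis points.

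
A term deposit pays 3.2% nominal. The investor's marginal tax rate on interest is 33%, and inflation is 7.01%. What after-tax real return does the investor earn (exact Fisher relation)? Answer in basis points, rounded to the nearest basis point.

-455 basis points

After-tax nominal return = 3.2% × (1 − 0.33) = 2.1440%.
1 + r = 1.02144 / 1.07010 = 0.954528
After-tax real rate = 0.954528 − 1 → -455 basis points.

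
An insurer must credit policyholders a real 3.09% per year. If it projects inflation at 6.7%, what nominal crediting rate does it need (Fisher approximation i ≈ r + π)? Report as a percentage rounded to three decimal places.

i ≈ r + π = 3.09% + 6.7% = 9.790%.

9.790%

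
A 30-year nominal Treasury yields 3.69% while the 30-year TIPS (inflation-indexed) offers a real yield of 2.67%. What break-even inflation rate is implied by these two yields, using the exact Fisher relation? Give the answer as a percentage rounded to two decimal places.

(1 + π) = (1 + i)/(1 + r) = 1.03690 / 1.02670 = 1.009935
Break-even inflation = 1.009935 − 1 → 0.99%.

0.99%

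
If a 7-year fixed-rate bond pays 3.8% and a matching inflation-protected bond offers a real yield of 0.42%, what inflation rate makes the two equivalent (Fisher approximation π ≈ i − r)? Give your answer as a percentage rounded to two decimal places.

π ≈ i − r = 3.8% − 0.42% → 3.38%.

3.38%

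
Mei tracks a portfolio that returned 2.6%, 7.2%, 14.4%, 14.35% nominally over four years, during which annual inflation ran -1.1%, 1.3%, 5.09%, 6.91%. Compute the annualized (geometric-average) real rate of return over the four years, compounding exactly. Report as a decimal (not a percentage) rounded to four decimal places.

0.0633

Nominal growth factor = 1.0260 × 1.0720 × 1.1440 × 1.1435 = 1.43881296
Price-level growth factor = 0.9890 × 1.0130 × 1.0509 × 1.0691 = 1.12560356
Real growth factor = 1.43881296 / 1.12560356 = 1.27825906
Annualized real rate = 1.27825906^(1/4) − 1 = 6.3297% → 0.0633.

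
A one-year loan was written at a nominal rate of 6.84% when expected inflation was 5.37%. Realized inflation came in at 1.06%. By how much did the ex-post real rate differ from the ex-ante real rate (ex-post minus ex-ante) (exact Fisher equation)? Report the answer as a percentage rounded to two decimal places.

Ex-ante: (1 + 0.0684)/(1 + 0.0537) − 1 = 1.3951%
Ex-post: (1 + 0.0684)/(1 + 0.0106) − 1 = 5.7194%
Difference (ex-post − ex-ante) = 4.3243% → 4.32%.

4.32%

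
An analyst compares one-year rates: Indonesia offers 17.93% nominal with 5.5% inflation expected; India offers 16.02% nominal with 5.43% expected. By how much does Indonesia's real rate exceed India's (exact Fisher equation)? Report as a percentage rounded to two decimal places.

Indonesia: (1 + 0.1793)/(1 + 0.0550) − 1 = 11.7820%
India: (1 + 0.1602)/(1 + 0.0543) − 1 = 10.0446%
Differential = 11.7820% − 10.0446% = 1.7374% → 1.74%.

1.74%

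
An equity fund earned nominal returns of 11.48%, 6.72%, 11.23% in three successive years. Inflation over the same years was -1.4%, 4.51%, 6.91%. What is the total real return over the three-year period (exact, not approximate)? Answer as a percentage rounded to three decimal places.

20.119%

Compound the nominal returns: 1.1148 × 1.0672 × 1.1123 = 1.323320.
Compound inflation: 0.9860 × 1.0451 × 1.0691 = 1.101674.
Deflate: 1.323320 / 1.101674 = 1.201190.
Total real return = 1.201190 − 1 → 20.119%.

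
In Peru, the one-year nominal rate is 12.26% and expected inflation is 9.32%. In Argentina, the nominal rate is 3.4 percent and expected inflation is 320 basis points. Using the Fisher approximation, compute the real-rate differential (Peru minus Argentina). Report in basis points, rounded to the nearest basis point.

274 basis points

Peru: 12.26% − 9.32% = 2.940%
Argentina: 3.4% − 3.2% = 0.200%
Differential = 2.740% → 274 basis points.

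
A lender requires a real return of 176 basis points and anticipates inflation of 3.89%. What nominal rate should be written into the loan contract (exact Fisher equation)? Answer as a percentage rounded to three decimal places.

(1 + i) = (1 + r)(1 + π) = 1.01760 × 1.03890 = 1.05718464
i = 1.05718464 − 1, so the required nominal rate is 5.718%.

5.718%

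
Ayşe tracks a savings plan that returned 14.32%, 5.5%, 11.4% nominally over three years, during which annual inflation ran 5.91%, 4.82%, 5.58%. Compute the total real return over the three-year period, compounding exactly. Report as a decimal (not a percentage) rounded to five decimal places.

Compound the nominal returns: 1.1432 × 1.0550 × 1.1140 = 1.343569.
Compound inflation: 1.0591 × 1.0482 × 1.0558 = 1.172095.
Deflate: 1.343569 / 1.172095 = 1.146297.
Total real return = 1.146297 − 1 → 0.14630.

0.14630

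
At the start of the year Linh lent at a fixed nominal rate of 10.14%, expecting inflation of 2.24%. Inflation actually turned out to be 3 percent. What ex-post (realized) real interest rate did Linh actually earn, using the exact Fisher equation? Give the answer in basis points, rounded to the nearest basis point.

693 basis points

Ex-post: (1 + 0.1014)/(1 + 0.0300) − 1 = 6.9320%
So the realized real rate is 693 basis points.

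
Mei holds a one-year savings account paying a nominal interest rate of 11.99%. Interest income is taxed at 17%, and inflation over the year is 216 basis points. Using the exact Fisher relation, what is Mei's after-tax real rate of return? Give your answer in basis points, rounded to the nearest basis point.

763 basis points

After-tax nominal return = 11.99% × (1 − 0.17) = 9.9517%.
1 + r = 1.099517 / 1.02160 = 1.076270
After-tax real rate = 1.076270 − 1 → 763 basis points.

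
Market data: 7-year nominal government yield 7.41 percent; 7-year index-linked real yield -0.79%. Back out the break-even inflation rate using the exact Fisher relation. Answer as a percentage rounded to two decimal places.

8.27%

(1 + π) = (1 + i)/(1 + r) = 1.07410 / 0.99210 = 1.082653
Break-even inflation = 1.082653 − 1 → 8.27%.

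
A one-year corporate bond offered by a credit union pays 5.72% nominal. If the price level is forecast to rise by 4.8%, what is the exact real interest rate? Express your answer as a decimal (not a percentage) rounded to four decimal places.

1 + r = 1.05720 / 1.04800 = 1.008779
r = 1.008779 − 1 = 0.8779%, i.e. 0.0088.

0.0088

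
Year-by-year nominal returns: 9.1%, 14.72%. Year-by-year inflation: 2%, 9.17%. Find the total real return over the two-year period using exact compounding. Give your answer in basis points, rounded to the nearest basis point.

Nominal growth factor = 1.0910 × 1.1472 = 1.251595
Price-level growth factor = 1.0200 × 1.0917 = 1.113534
Real growth factor = 1.251595 / 1.113534 = 1.123985
Total real return = 1.123985 − 1 → 1240 basis points.

1240 basis points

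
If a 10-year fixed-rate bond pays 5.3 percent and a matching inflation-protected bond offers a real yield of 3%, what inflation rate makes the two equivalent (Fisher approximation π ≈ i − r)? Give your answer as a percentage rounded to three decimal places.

2.300%

π ≈ i − r = 5.3% − 3% → 2.300%.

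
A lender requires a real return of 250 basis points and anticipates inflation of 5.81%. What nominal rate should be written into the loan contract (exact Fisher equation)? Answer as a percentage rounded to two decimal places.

(1 + i) = (1 + r)(1 + π) = 1.02500 × 1.05810 = 1.0845525
i = 1.0845525 − 1, so the required nominal rate is 8.46%.

8.46%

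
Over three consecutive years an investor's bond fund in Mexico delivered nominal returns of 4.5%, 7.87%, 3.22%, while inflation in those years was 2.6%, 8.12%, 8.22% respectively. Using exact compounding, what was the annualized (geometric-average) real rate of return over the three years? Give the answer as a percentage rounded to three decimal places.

Nominal growth factor = 1.0450 × 1.0787 × 1.0322 = 1.16353868
Price-level growth factor = 1.0260 × 1.0812 × 1.0822 = 1.20049658
Real growth factor = 1.16353868 / 1.20049658 = 0.96921449
Annualized real rate = 0.96921449^(1/3) − 1 = -1.0369% → -1.037%.

-1.037%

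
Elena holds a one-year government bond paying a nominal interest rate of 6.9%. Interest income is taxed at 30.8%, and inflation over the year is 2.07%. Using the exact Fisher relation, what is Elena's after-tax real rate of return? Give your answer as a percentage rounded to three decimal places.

2.650%

After-tax nominal return = 6.9% × (1 − 0.308) = 4.7748%.
1 + r = 1.047748 / 1.02070 = 1.026499
After-tax real rate = 1.026499 − 1 → 2.650%.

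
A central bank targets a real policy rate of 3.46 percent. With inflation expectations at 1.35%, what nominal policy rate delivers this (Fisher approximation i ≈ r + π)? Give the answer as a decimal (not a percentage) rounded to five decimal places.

0.04810

i ≈ r + π = 3.46% + 1.35% = 0.04810.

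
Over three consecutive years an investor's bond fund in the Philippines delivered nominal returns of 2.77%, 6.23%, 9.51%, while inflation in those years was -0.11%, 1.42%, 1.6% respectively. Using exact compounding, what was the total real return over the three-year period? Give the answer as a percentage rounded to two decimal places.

16.15%

Compound the nominal returns: 1.0277 × 1.0623 × 1.0951 = 1.195549.
Compound inflation: 0.9989 × 1.0142 × 1.0160 = 1.029294.
Deflate: 1.195549 / 1.029294 = 1.161523.
Total real return = 1.161523 − 1 → 16.15%.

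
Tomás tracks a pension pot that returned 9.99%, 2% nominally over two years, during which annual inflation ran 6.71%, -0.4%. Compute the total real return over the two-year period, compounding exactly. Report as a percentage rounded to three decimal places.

5.557%

Nominal growth factor = 1.0999 × 1.0200 = 1.1218980
Price-level growth factor = 1.0671 × 0.9960 = 1.0628316
Real growth factor = 1.1218980 / 1.0628316 = 1.0555746
Total real return = 1.0555746 − 1 → 5.557%.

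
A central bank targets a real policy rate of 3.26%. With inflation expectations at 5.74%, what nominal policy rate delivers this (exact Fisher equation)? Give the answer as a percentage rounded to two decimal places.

(1 + i) = (1 + r)(1 + π) = 1.03260 × 1.05740 = 1.09187124
i = 1.09187124 − 1, so the required nominal rate is 9.19%.

9.19%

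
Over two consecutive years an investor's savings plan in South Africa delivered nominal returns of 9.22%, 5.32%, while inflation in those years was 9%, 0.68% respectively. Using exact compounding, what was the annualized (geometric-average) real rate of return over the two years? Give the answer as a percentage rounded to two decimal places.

Compound the nominal returns: 1.0922 × 1.0532 = 1.15030504.
Compound inflation: 1.0900 × 1.0068 = 1.09741200.
Deflate: 1.15030504 / 1.09741200 = 1.04819798.
Annualized real rate = 1.04819798^(1/2) − 1 = 2.3815% → 2.38%.

2.38%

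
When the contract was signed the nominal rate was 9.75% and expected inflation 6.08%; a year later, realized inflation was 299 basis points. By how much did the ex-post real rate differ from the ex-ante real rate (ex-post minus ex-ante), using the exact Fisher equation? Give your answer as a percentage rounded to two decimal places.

Ex-ante: (1 + 0.0975)/(1 + 0.0608) − 1 = 3.4597%
Ex-post: (1 + 0.0975)/(1 + 0.0299) − 1 = 6.5637%
Difference (ex-post − ex-ante) = 3.1041% → 3.10%.

3.10%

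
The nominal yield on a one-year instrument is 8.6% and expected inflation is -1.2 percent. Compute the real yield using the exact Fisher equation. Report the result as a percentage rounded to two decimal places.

9.92%

By the Fisher identity, 1 + r = (1 + i)/(1 + π).
1 + r = 1.08600 / 0.98800 = 1.099190
r = 1.099190 − 1 = 9.9190%, i.e. 9.92%.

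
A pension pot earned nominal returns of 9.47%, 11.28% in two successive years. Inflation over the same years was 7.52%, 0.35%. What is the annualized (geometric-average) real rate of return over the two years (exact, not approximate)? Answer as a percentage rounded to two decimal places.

Compound the nominal returns: 1.0947 × 1.1128 = 1.21818216.
Compound inflation: 1.0752 × 1.0035 = 1.07896320.
Deflate: 1.21818216 / 1.07896320 = 1.12903031.
Annualized real rate = 1.12903031^(1/2) − 1 = 6.2558% → 6.26%.

6.26%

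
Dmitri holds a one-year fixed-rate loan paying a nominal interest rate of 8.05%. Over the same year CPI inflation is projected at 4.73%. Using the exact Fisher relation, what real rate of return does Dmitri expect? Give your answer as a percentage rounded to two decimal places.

3.17%

1 + r = 1.08050 / 1.04730 = 1.031701
r = 1.031701 − 1 = 3.1701%, i.e. 3.17%.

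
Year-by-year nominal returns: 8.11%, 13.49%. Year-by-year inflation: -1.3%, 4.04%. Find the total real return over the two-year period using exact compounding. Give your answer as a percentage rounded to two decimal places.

Compound the nominal returns: 1.0811 × 1.1349 = 1.226940.
Compound inflation: 0.9870 × 1.0404 = 1.026875.
Deflate: 1.226940 / 1.026875 = 1.194830.
Total real return = 1.194830 − 1 → 19.48%.

19.48%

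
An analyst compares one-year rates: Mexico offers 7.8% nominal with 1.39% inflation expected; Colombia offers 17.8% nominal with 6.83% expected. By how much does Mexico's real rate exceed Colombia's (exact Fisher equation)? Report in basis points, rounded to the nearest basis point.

Mexico: (1 + 0.0780)/(1 + 0.0139) − 1 = 6.3221%
Colombia: (1 + 0.1780)/(1 + 0.0683) − 1 = 10.2687%
Differential = 6.3221% − 10.2687% = -3.9465% → -395 basis points.

-395 basis points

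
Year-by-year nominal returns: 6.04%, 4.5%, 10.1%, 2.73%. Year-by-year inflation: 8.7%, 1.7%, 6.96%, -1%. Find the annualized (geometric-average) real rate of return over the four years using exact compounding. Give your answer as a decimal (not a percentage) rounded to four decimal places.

Compound the nominal returns: 1.0604 × 1.0450 × 1.1010 × 1.0273 = 1.25334495.
Compound inflation: 1.0870 × 1.0170 × 1.0696 × 0.9900 = 1.17059614.
Deflate: 1.25334495 / 1.17059614 = 1.07068947.
Annualized real rate = 1.07068947^(1/4) − 1 = 1.7222% → 0.0172.

0.0172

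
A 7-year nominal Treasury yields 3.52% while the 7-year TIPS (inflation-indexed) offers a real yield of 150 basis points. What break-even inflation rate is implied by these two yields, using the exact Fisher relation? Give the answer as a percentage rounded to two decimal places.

(1 + π) = (1 + i)/(1 + r) = 1.03520 / 1.01500 = 1.019901
Break-even inflation = 1.019901 − 1 → 1.99%.

1.99%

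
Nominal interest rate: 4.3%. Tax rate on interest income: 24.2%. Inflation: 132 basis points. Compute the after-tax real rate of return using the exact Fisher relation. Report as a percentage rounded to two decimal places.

After-tax nominal return = 4.3% × (1 − 0.242) = 3.2594%.
1 + r = 1.032594 / 1.01320 = 1.019141
After-tax real rate = 1.019141 − 1 → 1.91%.

1.91%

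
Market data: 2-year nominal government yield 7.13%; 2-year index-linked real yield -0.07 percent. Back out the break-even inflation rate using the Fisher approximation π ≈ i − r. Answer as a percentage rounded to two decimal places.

π ≈ i − r = 7.13% − (-0.07%) → 7.20%.

7.20%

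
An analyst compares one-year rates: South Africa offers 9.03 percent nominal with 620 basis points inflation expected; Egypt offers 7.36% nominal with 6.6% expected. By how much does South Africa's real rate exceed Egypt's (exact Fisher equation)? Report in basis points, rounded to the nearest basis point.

195 basis points

South Africa: (1 + 0.0903)/(1 + 0.0620) − 1 = 2.6648%
Egypt: (1 + 0.0736)/(1 + 0.0660) − 1 = 0.7129%
Differential = 2.6648% − 0.7129% = 1.9518% → 195 basis points.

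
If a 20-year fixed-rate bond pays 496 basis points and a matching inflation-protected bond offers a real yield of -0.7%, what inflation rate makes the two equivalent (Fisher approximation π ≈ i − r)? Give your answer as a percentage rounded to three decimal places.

π ≈ i − r = 4.96% − (-0.7%) → 5.660%.

5.660%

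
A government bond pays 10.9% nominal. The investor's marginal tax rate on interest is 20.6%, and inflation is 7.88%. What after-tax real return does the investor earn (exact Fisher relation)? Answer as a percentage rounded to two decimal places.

0.72%

After-tax nominal return = 10.9% × (1 − 0.206) = 8.6546%.
1 + r = 1.086546 / 1.07880 = 1.007180
After-tax real rate = 1.007180 − 1 → 0.72%.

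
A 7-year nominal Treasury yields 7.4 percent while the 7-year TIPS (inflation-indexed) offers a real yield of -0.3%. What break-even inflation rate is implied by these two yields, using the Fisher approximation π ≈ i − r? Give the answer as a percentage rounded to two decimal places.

7.70%

π ≈ i − r = 7.4% − (-0.3%) → 7.70%.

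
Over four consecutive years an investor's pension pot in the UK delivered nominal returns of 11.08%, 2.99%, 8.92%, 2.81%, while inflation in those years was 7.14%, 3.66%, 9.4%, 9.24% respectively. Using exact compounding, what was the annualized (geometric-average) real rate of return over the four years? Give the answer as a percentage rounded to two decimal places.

-0.88%

Nominal growth factor = 1.1108 × 1.0299 × 1.0892 × 1.0281 = 1.28107313
Price-level growth factor = 1.0714 × 1.0366 × 1.0940 × 1.0924 = 1.32727789
Real growth factor = 1.28107313 / 1.32727789 = 0.96518833
Annualized real rate = 0.96518833^(1/4) − 1 = -0.8819% → -0.88%.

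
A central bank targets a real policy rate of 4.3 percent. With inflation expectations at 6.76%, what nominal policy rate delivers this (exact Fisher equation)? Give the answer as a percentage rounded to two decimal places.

(1 + i) = (1 + r)(1 + π) = 1.04300 × 1.06760 = 1.1135068
i = 1.1135068 − 1, so the required nominal rate is 11.35%.

11.35%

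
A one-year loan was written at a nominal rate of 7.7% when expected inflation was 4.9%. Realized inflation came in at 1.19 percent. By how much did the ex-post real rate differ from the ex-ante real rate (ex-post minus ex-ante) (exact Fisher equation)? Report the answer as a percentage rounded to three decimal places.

3.764%

Ex-ante: (1 + 0.0770)/(1 + 0.0490) − 1 = 2.6692%
Ex-post: (1 + 0.0770)/(1 + 0.0119) − 1 = 6.4334%
Difference (ex-post − ex-ante) = 3.7642% → 3.764%.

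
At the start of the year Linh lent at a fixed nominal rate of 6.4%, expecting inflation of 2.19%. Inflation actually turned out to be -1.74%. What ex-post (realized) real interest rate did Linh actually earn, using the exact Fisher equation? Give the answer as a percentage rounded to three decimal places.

8.284%

Ex-post: (1 + 0.0640)/(1 − 0.0174) − 1 = 8.2841%
So the realized real rate is 8.284%.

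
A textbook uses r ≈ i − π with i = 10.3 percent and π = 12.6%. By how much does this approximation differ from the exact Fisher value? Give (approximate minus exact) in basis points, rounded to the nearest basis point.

-26 basis points

Approximate: r ≈ 10.300% − 12.600% = -2.3000%
Exact: (1 + 0.1030)/(1 + 0.1260) − 1 = -2.0426%
Error = -2.3000% − (-2.0426%) = -0.2574% → -26 basis points.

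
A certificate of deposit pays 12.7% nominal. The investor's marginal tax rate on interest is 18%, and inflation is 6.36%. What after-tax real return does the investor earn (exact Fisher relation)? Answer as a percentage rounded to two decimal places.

After-tax nominal return = 12.7% × (1 − 0.18) = 10.4140%.
1 + r = 1.10414 / 1.06360 = 1.038116
After-tax real rate = 1.038116 − 1 → 3.81%.

3.81%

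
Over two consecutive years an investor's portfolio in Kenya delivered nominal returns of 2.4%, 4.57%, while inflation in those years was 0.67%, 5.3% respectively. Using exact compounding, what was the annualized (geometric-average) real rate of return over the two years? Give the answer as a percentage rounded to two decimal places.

Nominal growth factor = 1.0240 × 1.0457 = 1.07079680
Price-level growth factor = 1.0067 × 1.0530 = 1.06005510
Real growth factor = 1.07079680 / 1.06005510 = 1.01013315
Annualized real rate = 1.01013315^(1/2) − 1 = 0.5054% → 0.51%.

0.51%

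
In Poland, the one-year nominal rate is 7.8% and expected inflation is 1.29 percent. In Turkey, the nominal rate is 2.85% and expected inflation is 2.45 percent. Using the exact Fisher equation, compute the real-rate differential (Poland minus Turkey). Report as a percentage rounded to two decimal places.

6.04%

Poland: (1 + 0.0780)/(1 + 0.0129) − 1 = 6.4271%
Turkey: (1 + 0.0285)/(1 + 0.0245) − 1 = 0.3904%
Differential = 6.4271% − 0.3904% = 6.0367% → 6.04%.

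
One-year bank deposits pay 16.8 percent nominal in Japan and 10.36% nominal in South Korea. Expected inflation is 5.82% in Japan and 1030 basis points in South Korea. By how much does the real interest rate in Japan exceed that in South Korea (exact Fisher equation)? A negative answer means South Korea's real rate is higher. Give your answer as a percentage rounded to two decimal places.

Japan: (1 + 0.1680)/(1 + 0.0582) − 1 = 10.3761%
South Korea: (1 + 0.1036)/(1 + 0.1030) − 1 = 0.0544%
Differential = 10.3761% − 0.0544% = 10.3217% → 10.32%.

10.32%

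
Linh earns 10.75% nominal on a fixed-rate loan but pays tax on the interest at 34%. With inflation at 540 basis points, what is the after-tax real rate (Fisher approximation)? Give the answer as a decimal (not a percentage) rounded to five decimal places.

After-tax nominal return = 10.75% × (1 − 0.34) = 7.0950%.
r ≈ 7.0950% − 5.4% → 0.01695.

0.01695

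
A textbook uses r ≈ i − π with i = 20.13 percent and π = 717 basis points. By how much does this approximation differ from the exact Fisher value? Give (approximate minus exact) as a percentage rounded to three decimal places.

Approximate: r ≈ 20.130% − 7.170% = 12.9600%
Exact: (1 + 0.2013)/(1 + 0.0717) − 1 = 12.0929%
Error = 12.9600% − 12.0929% = 0.8671% → 0.867%.

0.867%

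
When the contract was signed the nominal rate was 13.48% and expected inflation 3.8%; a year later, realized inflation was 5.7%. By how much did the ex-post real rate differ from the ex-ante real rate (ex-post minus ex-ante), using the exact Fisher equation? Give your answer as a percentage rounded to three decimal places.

Ex-ante: (1 + 0.1348)/(1 + 0.0380) − 1 = 9.3256%
Ex-post: (1 + 0.1348)/(1 + 0.0570) − 1 = 7.3605%
Difference (ex-post − ex-ante) = -1.9652% → -1.965%.

-1.965%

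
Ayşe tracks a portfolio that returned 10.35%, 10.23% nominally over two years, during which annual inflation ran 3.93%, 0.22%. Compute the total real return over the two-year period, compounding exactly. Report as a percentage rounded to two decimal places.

Nominal growth factor = 1.1035 × 1.1023 = 1.216388
Price-level growth factor = 1.0393 × 1.0022 = 1.041586
Real growth factor = 1.216388 / 1.041586 = 1.167822
Total real return = 1.167822 − 1 → 16.78%.

16.78%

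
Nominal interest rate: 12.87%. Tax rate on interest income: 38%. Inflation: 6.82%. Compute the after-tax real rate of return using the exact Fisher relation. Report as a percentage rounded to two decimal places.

After-tax nominal return = 12.87% × (1 − 0.38) = 7.9794%.
1 + r = 1.079794 / 1.06820 = 1.010854
After-tax real rate = 1.010854 − 1 → 1.09%.

1.09%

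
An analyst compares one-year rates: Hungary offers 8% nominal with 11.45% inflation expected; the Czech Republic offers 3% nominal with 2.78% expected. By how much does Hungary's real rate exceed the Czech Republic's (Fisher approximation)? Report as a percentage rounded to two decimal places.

Hungary: 8% − 11.45% = -3.450%
The Czech Republic: 3% − 2.78% = 0.220%
Differential = -3.670% → -3.67%.

-3.67%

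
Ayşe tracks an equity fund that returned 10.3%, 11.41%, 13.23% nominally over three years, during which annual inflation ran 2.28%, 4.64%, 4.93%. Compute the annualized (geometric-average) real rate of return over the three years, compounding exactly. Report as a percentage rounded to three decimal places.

7.405%

Compound the nominal returns: 1.1030 × 1.1141 × 1.1323 = 1.39142946.
Compound inflation: 1.0228 × 1.0464 × 1.0493 = 1.12302164.
Deflate: 1.39142946 / 1.12302164 = 1.23900503.
Annualized real rate = 1.23900503^(1/3) − 1 = 7.4050% → 7.405%.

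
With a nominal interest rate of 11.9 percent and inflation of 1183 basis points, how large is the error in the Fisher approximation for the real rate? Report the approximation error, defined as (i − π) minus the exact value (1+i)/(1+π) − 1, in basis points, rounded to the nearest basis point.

1 basis points

Approximate: r ≈ 11.900% − 11.830% = 0.0700%
Exact: (1 + 0.1190)/(1 + 0.1183) − 1 = 0.0626%
Error = 0.0700% − 0.0626% = 0.0074% → 1 basis points.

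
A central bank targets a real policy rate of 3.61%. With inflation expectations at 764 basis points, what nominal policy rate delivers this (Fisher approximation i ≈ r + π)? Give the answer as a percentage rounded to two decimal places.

11.25%

i ≈ r + π = 3.61% + 7.64% = 11.25%.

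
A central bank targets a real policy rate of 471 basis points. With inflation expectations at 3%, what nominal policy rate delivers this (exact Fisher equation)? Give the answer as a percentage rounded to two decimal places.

(1 + i) = (1 + r)(1 + π) = 1.04710 × 1.03000 = 1.078513
i = 1.078513 − 1, so the required nominal rate is 7.85%.

7.85%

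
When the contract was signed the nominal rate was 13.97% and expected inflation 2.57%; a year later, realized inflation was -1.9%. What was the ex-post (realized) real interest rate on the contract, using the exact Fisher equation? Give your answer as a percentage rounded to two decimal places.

Ex-post: (1 + 0.1397)/(1 − 0.0190) − 1 = 16.1774%
So the realized real rate is 16.18%.

16.18%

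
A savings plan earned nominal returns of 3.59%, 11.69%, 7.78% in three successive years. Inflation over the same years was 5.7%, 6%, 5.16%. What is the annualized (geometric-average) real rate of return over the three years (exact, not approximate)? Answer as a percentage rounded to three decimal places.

1.909%

Compound the nominal returns: 1.0359 × 1.1169 × 1.0778 = 1.24701105.
Compound inflation: 1.0570 × 1.0600 × 1.0516 = 1.17823367.
Deflate: 1.24701105 / 1.17823367 = 1.05837330.
Annualized real rate = 1.05837330^(1/3) − 1 = 1.9091% → 1.909%.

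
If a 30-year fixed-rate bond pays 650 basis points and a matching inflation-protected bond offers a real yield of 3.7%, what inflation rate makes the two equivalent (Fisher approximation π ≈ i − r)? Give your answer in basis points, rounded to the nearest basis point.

π ≈ i − r = 6.5% − 3.7% → 280 basis points.

280 basis points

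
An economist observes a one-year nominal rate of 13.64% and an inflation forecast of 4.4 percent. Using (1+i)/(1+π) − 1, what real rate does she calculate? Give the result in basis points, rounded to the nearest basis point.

1 + r = 1.13640 / 1.04400 = 1.088506
r = 1.088506 − 1 = 8.8506%, i.e. 885 basis points.

885 basis points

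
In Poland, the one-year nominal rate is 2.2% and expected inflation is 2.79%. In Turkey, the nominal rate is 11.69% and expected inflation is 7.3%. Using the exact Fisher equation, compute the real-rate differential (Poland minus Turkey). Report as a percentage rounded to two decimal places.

Poland: (1 + 0.0220)/(1 + 0.0279) − 1 = -0.5740%
Turkey: (1 + 0.1169)/(1 + 0.0730) − 1 = 4.0913%
Differential = -0.5740% − 4.0913% = -4.6653% → -4.67%.

-4.67%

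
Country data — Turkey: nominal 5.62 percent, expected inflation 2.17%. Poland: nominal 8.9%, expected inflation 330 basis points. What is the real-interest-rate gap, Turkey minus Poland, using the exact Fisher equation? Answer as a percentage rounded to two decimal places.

Turkey: (1 + 0.0562)/(1 + 0.0217) − 1 = 3.3767%
Poland: (1 + 0.0890)/(1 + 0.0330) − 1 = 5.4211%
Differential = 3.3767% − 5.4211% = -2.0444% → -2.04%.

-2.04%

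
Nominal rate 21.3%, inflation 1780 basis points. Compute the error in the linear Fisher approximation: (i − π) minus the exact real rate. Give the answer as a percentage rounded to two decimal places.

0.53%

Approximate: r ≈ 21.300% − 17.800% = 3.5000%
Exact: (1 + 0.2130)/(1 + 0.1780) − 1 = 2.9711%
Error = 3.5000% − 2.9711% = 0.5289% → 0.53%.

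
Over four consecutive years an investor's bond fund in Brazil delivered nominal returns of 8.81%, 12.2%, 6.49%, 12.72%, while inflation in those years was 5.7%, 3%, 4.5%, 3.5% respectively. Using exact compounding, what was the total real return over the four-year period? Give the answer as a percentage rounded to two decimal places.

24.45%

Compound the nominal returns: 1.0881 × 1.1220 × 1.0649 × 1.1272 = 1.465452.
Compound inflation: 1.0570 × 1.0300 × 1.0450 × 1.0350 = 1.177522.
Deflate: 1.465452 / 1.177522 = 1.244522.
Total real return = 1.244522 − 1 → 24.45%.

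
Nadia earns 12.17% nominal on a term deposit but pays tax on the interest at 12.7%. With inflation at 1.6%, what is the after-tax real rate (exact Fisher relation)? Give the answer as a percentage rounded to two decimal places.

8.88%

After-tax nominal return = 12.17% × (1 − 0.127) = 10.62441%.
1 + r = 1.1062441 / 1.01600 = 1.088823
After-tax real rate = 1.088823 − 1 → 8.88%.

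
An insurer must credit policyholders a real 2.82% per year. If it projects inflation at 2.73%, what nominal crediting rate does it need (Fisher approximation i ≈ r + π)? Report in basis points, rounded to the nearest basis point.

555 basis points

i ≈ r + π = 2.82% + 2.73% = 555 basis points.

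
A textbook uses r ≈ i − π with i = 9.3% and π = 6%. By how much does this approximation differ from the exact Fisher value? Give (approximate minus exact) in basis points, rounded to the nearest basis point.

Approximate: r ≈ 9.300% − 6.000% = 3.3000%
Exact: (1 + 0.0930)/(1 + 0.0600) − 1 = 3.1132%
Error = 3.3000% − 3.1132% = 0.1868% → 19 basis points.

19 basis points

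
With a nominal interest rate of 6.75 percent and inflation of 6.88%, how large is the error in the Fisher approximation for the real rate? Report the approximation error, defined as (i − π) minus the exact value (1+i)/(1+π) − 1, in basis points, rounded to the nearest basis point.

-1 basis points

Approximate: r ≈ 6.750% − 6.880% = -0.1300%
Exact: (1 + 0.0675)/(1 + 0.0688) − 1 = -0.1216%
Error = -0.1300% − (-0.1216%) = -0.0084% → -1 basis points.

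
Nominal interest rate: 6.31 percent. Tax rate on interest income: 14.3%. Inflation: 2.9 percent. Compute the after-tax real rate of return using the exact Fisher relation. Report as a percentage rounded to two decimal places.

2.44%

After-tax nominal return = 6.31% × (1 − 0.143) = 5.40767%.
1 + r = 1.0540767 / 1.02900 = 1.024370
After-tax real rate = 1.024370 − 1 → 2.44%.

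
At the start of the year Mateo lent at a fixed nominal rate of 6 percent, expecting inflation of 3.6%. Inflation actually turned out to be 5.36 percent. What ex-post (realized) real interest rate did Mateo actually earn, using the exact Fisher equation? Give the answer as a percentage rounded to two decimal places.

0.61%

Ex-post: (1 + 0.0600)/(1 + 0.0536) − 1 = 0.6074%
So the realized real rate is 0.61%.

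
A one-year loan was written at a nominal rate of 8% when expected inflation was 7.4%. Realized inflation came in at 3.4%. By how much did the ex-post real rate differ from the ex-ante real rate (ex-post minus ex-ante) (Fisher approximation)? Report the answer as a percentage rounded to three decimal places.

4.000%

Ex-ante: 8% − 7.4% = 0.600%
Ex-post: 8% − 3.4% = 4.600%
Difference (ex-post − ex-ante) = 4.0000% → 4.000%.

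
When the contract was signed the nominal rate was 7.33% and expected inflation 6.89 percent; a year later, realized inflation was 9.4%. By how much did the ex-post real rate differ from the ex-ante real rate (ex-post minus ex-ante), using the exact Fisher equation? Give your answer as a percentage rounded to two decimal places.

-2.30%

Ex-ante: (1 + 0.0733)/(1 + 0.0689) − 1 = 0.4116%
Ex-post: (1 + 0.0733)/(1 + 0.0940) − 1 = -1.8921%
Difference (ex-post − ex-ante) = -2.3038% → -2.30%.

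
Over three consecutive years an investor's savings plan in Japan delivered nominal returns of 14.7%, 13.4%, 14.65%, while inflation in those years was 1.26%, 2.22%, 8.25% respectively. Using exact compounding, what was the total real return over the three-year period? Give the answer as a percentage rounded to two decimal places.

Nominal growth factor = 1.1470 × 1.1340 × 1.1465 = 1.491250
Price-level growth factor = 1.0126 × 1.0222 × 1.0825 = 1.120474
Real growth factor = 1.491250 / 1.120474 = 1.330910
Total real return = 1.330910 − 1 → 33.09%.

33.09%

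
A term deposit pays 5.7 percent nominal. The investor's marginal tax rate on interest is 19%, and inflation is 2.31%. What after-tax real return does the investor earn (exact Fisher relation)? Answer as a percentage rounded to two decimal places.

After-tax nominal return = 5.7% × (1 − 0.19) = 4.6170%.
1 + r = 1.04617 / 1.02310 = 1.022549
After-tax real rate = 1.022549 − 1 → 2.25%.

2.25%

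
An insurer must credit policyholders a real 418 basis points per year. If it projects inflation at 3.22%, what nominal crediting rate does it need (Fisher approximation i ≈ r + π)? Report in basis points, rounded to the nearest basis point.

740 basis points

i ≈ r + π = 4.18% + 3.22% = 740 basis points.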